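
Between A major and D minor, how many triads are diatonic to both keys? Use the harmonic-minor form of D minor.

Diatonic triads of A major: A major (I), B minor (ii), C♯ minor (iii), D major (IV), E major (V), F♯ minor (vi), G♯ diminished (vii°).
Diatonic triads of D minor (harmonic minor): D minor (i), E diminished (ii°), F augmented (III+), G minor (iv), A major (V), B♭ major (VI), C♯ diminished (vii°).
Matching root and quality in both lists: A major.
That gives 1 common triad.

1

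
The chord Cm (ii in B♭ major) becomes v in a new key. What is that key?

The numeral v denotes a minor triad on scale degree 5. With C on degree 5, the tonic of the new key is F.
Degree 5 carries a minor triad in natural-minor keys, so the destination is F minor.
Check: the diatonic triads of F minor (natural minor) are Fm (i), Gdim (ii°), A♭ (III), B♭m (iv), Cm (v), D♭ (VI), E♭ (VII) — Cm is indeed v.

F minor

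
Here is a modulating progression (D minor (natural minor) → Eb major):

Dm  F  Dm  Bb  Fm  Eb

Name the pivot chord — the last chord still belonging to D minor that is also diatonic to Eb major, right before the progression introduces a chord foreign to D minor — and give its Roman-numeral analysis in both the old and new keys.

Chords diatonic to D minor: Dm, Edim, F, Gm, Am, Bb, C.
Reading the progression, the first chord not in that set is Fm, so the modulation leaves D minor there.
The chord immediately before Fm is Bb, which is diatonic to both keys: VI in D minor and V in Eb major.

Bb — VI in D minor, V in Eb major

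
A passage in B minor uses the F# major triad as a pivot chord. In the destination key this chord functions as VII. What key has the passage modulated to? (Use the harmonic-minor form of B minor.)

The numeral VII denotes a major triad on scale degree 7. With F# on degree 7, the tonic of the new key is G#.
Degree 7 carries a major triad in natural-minor keys, so the destination is G# minor.
Check: the diatonic triads of G# minor (natural minor) are G#m (i), A#dim (ii°), B (III), C#m (iv), D#m (v), E (VI), F# (VII) — F# major is indeed VII.

G# minor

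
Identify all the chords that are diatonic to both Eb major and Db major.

Fm, Ab

Triads in Eb major: Eb (I), Fm (ii), Gm (iii), Ab (IV), Bb (V), Cm (vi), Ddim (vii°).
Triads in Db major: Db (I), Ebm (ii), Fm (iii), Gb (IV), Ab (V), Bbm (vi), Cdim (vii°).
Shared triads with their functions: Fm (ii in Eb major, iii in Db major); Ab (IV in Eb major, V in Db major).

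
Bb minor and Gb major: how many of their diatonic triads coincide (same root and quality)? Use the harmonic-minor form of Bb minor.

Diatonic triads of Bb minor (harmonic minor): Bb minor (i), C diminished (ii°), Db augmented (III+), Eb minor (iv), F major (V), Gb major (VI), A diminished (vii°).
Diatonic triads of Gb major: Gb major (I), Ab minor (ii), Bb minor (iii), Cb major (IV), Db major (V), Eb minor (vi), F diminished (vii°).
Matching root and quality in both lists: Bb minor, Eb minor, Gb major.
That gives 3 common triads.

3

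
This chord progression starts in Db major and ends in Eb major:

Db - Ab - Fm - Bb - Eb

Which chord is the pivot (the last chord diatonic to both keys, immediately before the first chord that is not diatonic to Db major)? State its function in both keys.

Chords diatonic to Db major: Db, Ebm, Fm, Gb, Ab, Bbm, Cdim.
Reading the progression, the first chord not in that set is Bb, so the modulation leaves Db major there.
The chord immediately before Bb is Fm, which is diatonic to both keys: iii in Db major and ii in Eb major.

Fm — iii in Db major, ii in Eb major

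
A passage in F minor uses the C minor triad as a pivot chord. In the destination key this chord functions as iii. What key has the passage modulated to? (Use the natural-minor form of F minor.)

The numeral iii denotes a minor triad on scale degree 3. With C on degree 3, the tonic of the new key is A♭.
Degree 3 carries a minor triad in major keys, so the destination is A♭ major.
Check: the diatonic triads of A♭ major are A♭ (I), B♭m (ii), Cm (iii), D♭ (IV), E♭ (V), Fm (vi), Gdim (vii°) — C minor is indeed iii.

A♭ major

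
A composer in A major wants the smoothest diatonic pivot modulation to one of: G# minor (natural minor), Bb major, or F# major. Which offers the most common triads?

Triads of A major: A (I), Bm (ii), C#m (iii), D (IV), E (V), F#m (vi), G#dim (vii°).
G# minor (natural minor) shares 2: C#m, E.
Bb major shares 0: none.
F# major shares 0: none.
The most common triads (2) are shared with G# minor.

G# minor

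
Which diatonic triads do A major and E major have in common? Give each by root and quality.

Triads in A major: A major (I), B minor (ii), C# minor (iii), D major (IV), E major (V), F# minor (vi), G# diminished (vii°).
Triads in E major: E major (I), F# minor (ii), G# minor (iii), A major (IV), B major (V), C# minor (vi), D# diminished (vii°).
Shared triads with their functions: A major (I in A major, IV in E major); C# minor (iii in A major, vi in E major); E major (V in A major, I in E major); F# minor (vi in A major, ii in E major).

A, C#m, E, F#m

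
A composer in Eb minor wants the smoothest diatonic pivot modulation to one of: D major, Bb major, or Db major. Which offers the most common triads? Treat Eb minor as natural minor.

Db major

Triads of Eb minor (natural minor): Eb minor (i), F diminished (ii°), Gb major (III), Ab minor (iv), Bb minor (v), Cb major (VI), Db major (VII).
D major shares 0: none.
Bb major shares 0: none.
Db major shares 4: Ebm, Gb, Bbm, Db.
The most common triads (4) are shared with Db major.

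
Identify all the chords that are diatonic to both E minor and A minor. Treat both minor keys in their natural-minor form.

Em, G, Am, C

Triads in E minor (natural minor): Em (i), F#dim (ii°), G (III), Am (iv), Bm (v), C (VI), D (VII).
Triads in A minor (natural minor): Am (i), Bdim (ii°), C (III), Dm (iv), Em (v), F (VI), G (VII).
Shared triads with their functions: Em (i in E minor, v in A minor); G (III in E minor, VII in A minor); Am (iv in E minor, i in A minor); C (VI in E minor, III in A minor).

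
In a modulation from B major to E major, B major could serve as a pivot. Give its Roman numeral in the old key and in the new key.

The scale of B major is B C# D# E F# G# A#; B is degree 1, and the triad built there (B-D#-F#) is major, so it is I.
The scale of E major is E F# G# A B C# D#; B is degree 5, and the triad built there (B-D#-F#) is major, so it is V.

I in B major; V in E major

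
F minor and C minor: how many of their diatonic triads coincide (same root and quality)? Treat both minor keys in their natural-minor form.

Diatonic triads of F minor (natural minor): Fm (i), Gdim (ii°), Ab (III), Bbm (iv), Cm (v), Db (VI), Eb (VII).
Diatonic triads of C minor (natural minor): Cm (i), Ddim (ii°), Eb (III), Fm (iv), Gm (v), Ab (VI), Bb (VII).
Matching root and quality in both lists: Fm, Ab, Cm, Eb.
That gives 4 common triads.

4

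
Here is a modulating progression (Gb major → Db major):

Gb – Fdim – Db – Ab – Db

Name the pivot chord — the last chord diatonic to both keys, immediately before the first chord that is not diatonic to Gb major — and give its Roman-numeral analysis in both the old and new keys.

Chords diatonic to Gb major: Gb, Abm, Bbm, Cb, Db, Ebm, Fdim.
Reading the progression, the first chord not in that set is Ab, so the modulation leaves Gb major there.
The chord immediately before Ab is Db, which is diatonic to both keys: V in Gb major and I in Db major.

Db — V in Gb major, I in Db major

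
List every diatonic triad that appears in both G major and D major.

Triads in G major: G (I), Am (ii), Bm (iii), C (IV), D (V), Em (vi), F♯dim (vii°).
Triads in D major: D (I), Em (ii), F♯m (iii), G (IV), A (V), Bm (vi), C♯dim (vii°).
Shared triads with their functions: G (I in G major, IV in D major); Bm (iii in G major, vi in D major); D (V in G major, I in D major); Em (vi in G major, ii in D major).

G, Bm, D, Em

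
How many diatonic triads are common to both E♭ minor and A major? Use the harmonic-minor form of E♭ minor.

Diatonic triads of E♭ minor (harmonic minor): E♭ minor (i), F diminished (ii°), G♭ augmented (III+), A♭ minor (iv), B♭ major (V), C♭ major (VI), D diminished (vii°).
Diatonic triads of A major: A major (I), B minor (ii), C♯ minor (iii), D major (IV), E major (V), F♯ minor (vi), G♯ diminished (vii°).
No triad has the same root and quality in both keys.

0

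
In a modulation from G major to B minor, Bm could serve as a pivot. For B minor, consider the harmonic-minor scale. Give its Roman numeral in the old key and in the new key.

iii in G major; i in B minor

The scale of G major is G A B C D E F#; B is degree 3, and the triad built there (B-D-F#) is minor, so it is iii.
The scale of B minor (harmonic minor) is B C# D E F# G A#; B is degree 1, and the triad built there (B-D-F#) is minor, so it is i.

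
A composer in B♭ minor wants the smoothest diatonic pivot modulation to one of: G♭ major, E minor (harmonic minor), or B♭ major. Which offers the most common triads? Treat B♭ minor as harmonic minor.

Triads of B♭ minor (harmonic minor): B♭ minor (i), C diminished (ii°), D♭ augmented (III+), E♭ minor (iv), F major (V), G♭ major (VI), A diminished (vii°).
G♭ major shares 3: B♭m, E♭m, G♭.
E minor (harmonic minor) shares 0: none.
B♭ major shares 2: F, Adim.
The most common triads (3) are shared with G♭ major.

G♭ major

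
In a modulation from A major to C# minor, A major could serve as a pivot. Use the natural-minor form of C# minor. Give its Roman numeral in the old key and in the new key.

The scale of A major is A B C# D E F# G#; A is degree 1, and the triad built there (A-C#-E) is major, so it is I.
The scale of C# minor (natural minor) is C# D# E F# G# A B; A is degree 6, and the triad built there (A-C#-E) is major, so it is VI.

I in A major; VI in C# minor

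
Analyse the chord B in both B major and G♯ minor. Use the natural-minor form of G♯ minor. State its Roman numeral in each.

The scale of B major is B C♯ D♯ E F♯ G♯ A♯; B is degree 1, and the triad built there (B-D♯-F♯) is major, so it is I.
The scale of G♯ minor (natural minor) is G♯ A♯ B C♯ D♯ E F♯; B is degree 3, and the triad built there (B-D♯-F♯) is major, so it is III.

I in B major; III in G♯ minor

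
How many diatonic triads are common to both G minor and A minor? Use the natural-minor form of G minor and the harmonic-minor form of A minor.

2

Diatonic triads of G minor (natural minor): Gm (i), Adim (ii°), Bb (III), Cm (iv), Dm (v), Eb (VI), F (VII).
Diatonic triads of A minor (harmonic minor): Am (i), Bdim (ii°), Caug (III+), Dm (iv), E (V), F (VI), G#dim (vii°).
Matching root and quality in both lists: Dm, F.
That gives 2 common triads.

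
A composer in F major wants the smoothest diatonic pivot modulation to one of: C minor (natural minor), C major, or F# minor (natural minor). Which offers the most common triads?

C major

Triads of F major: F (I), Gm (ii), Am (iii), Bb (IV), C (V), Dm (vi), Edim (vii°).
C minor (natural minor) shares 2: Gm, Bb.
C major shares 4: F, Am, C, Dm.
F# minor (natural minor) shares 0: none.
The most common triads (4) are shared with C major.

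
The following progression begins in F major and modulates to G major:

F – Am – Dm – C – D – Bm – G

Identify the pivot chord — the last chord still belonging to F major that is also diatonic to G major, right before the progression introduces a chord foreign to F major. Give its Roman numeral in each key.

Chords diatonic to F major: F, Gm, Am, B♭, C, Dm, Edim.
Reading the progression, the first chord not in that set is D, so the modulation leaves F major there.
The chord immediately before D is C, which is diatonic to both keys: V in F major and IV in G major.

C — V in F major, IV in G major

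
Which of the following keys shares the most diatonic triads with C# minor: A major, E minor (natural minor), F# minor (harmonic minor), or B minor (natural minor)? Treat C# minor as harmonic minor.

Triads of C# minor (harmonic minor): C#m (i), D#dim (ii°), Eaug (III+), F#m (iv), G# (V), A (VI), B#dim (vii°).
A major shares 3: C#m, F#m, A.
E minor (natural minor) shares 0: none.
F# minor (harmonic minor) shares 1: F#m.
B minor (natural minor) shares 2: F#m, A.
The most common triads (3) are shared with A major.

A major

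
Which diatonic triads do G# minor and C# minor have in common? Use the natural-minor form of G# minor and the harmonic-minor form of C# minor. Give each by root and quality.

C#m

Triads in G# minor (natural minor): G#m (i), A#dim (ii°), B (III), C#m (iv), D#m (v), E (VI), F# (VII).
Triads in C# minor (harmonic minor): C#m (i), D#dim (ii°), Eaug (III+), F#m (iv), G# (V), A (VI), B#dim (vii°).
Shared triads with their functions: C#m (iv in G# minor, i in C# minor).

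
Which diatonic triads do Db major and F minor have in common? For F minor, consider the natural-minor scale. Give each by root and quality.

Db, Fm, Ab, Bbm

Triads in Db major: Db (I), Ebm (ii), Fm (iii), Gb (IV), Ab (V), Bbm (vi), Cdim (vii°).
Triads in F minor (natural minor): Fm (i), Gdim (ii°), Ab (III), Bbm (iv), Cm (v), Db (VI), Eb (VII).
Shared triads with their functions: Db (I in Db major, VI in F minor); Fm (iii in Db major, i in F minor); Ab (V in Db major, III in F minor); Bbm (vi in Db major, iv in F minor).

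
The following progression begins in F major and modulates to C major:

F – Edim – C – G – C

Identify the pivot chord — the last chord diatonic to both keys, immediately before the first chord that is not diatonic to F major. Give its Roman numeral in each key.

Chords diatonic to F major: F, Gm, Am, Bb, C, Dm, Edim.
Reading the progression, the first chord not in that set is G, so the modulation leaves F major there.
The chord immediately before G is C, which is diatonic to both keys: V in F major and I in C major.

C — V in F major, I in C major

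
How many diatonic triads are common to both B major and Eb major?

0

Diatonic triads of B major: B major (I), C# minor (ii), D# minor (iii), E major (IV), F# major (V), G# minor (vi), A# diminished (vii°).
Diatonic triads of Eb major: Eb major (I), F minor (ii), G minor (iii), Ab major (IV), Bb major (V), C minor (vi), D diminished (vii°).
No triad has the same root and quality in both keys.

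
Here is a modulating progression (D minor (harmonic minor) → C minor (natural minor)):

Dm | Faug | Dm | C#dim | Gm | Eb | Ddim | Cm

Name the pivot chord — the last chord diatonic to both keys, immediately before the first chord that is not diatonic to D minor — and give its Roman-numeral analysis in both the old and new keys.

Chords diatonic to D minor: Dm, Edim, Faug, Gm, A, Bb, C#dim.
Reading the progression, the first chord not in that set is Eb, so the modulation leaves D minor there.
The chord immediately before Eb is Gm, which is diatonic to both keys: iv in D minor and v in C minor.

Gm — iv in D minor, v in C minor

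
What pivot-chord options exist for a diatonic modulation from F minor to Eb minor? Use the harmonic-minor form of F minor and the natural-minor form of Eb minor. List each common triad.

Bbm, Db

Triads in F minor (harmonic minor): Fm (i), Gdim (ii°), Abaug (III+), Bbm (iv), C (V), Db (VI), Edim (vii°).
Triads in Eb minor (natural minor): Ebm (i), Fdim (ii°), Gb (III), Abm (iv), Bbm (v), Cb (VI), Db (VII).
Shared triads with their functions: Bbm (iv in F minor, v in Eb minor); Db (VI in F minor, VII in Eb minor).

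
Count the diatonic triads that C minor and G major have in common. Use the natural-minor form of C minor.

0

Diatonic triads of C minor (natural minor): C minor (i), D diminished (ii°), E♭ major (III), F minor (iv), G minor (v), A♭ major (VI), B♭ major (VII).
Diatonic triads of G major: G major (I), A minor (ii), B minor (iii), C major (IV), D major (V), E minor (vi), F♯ diminished (vii°).
No triad has the same root and quality in both keys.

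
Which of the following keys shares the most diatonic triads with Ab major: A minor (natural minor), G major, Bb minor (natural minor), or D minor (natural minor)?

Triads of Ab major: Ab major (I), Bb minor (ii), C minor (iii), Db major (IV), Eb major (V), F minor (vi), G diminished (vii°).
A minor (natural minor) shares 0: none.
G major shares 0: none.
Bb minor (natural minor) shares 4: Ab, Bbm, Db, Fm.
D minor (natural minor) shares 0: none.
The most common triads (4) are shared with Bb minor.

Bb minor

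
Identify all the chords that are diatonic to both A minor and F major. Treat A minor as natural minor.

Am, C, Dm, F

Triads in A minor (natural minor): Am (i), Bdim (ii°), C (III), Dm (iv), Em (v), F (VI), G (VII).
Triads in F major: F (I), Gm (ii), Am (iii), Bb (IV), C (V), Dm (vi), Edim (vii°).
Shared triads with their functions: Am (i in A minor, iii in F major); C (III in A minor, V in F major); Dm (iv in A minor, vi in F major); F (VI in A minor, I in F major).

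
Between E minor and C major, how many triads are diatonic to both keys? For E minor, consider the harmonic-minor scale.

Diatonic triads of E minor (harmonic minor): Em (i), F#dim (ii°), Gaug (III+), Am (iv), B (V), C (VI), D#dim (vii°).
Diatonic triads of C major: C (I), Dm (ii), Em (iii), F (IV), G (V), Am (vi), Bdim (vii°).
Matching root and quality in both lists: Em, Am, C.
That gives 3 common triads.

3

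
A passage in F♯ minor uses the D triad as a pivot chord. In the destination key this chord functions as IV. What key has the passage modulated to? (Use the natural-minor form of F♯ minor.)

The numeral IV denotes a major triad on scale degree 4. With D on degree 4, the tonic of the new key is A.
Degree 4 carries a major triad in major keys, so the destination is A major.
Check: the diatonic triads of A major are A (I), Bm (ii), C♯m (iii), D (IV), E (V), F♯m (vi), G♯dim (vii°) — D is indeed IV.

A major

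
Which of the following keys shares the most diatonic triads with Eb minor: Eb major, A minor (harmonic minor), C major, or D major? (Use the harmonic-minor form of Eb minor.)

Triads of Eb minor (harmonic minor): Eb minor (i), F diminished (ii°), Gb augmented (III+), Ab minor (iv), Bb major (V), Cb major (VI), D diminished (vii°).
Eb major shares 2: Bb, Ddim.
A minor (harmonic minor) shares 0: none.
C major shares 0: none.
D major shares 0: none.
The most common triads (2) are shared with Eb major.

Eb major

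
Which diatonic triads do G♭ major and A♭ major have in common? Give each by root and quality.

Triads in G♭ major: G♭ (I), A♭m (ii), B♭m (iii), C♭ (IV), D♭ (V), E♭m (vi), Fdim (vii°).
Triads in A♭ major: A♭ (I), B♭m (ii), Cm (iii), D♭ (IV), E♭ (V), Fm (vi), Gdim (vii°).
Shared triads with their functions: B♭m (iii in G♭ major, ii in A♭ major); D♭ (V in G♭ major, IV in A♭ major).

B♭m, D♭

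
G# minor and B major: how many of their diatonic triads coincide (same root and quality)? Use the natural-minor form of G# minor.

Diatonic triads of G# minor (natural minor): G# minor (i), A# diminished (ii°), B major (III), C# minor (iv), D# minor (v), E major (VI), F# major (VII).
Diatonic triads of B major: B major (I), C# minor (ii), D# minor (iii), E major (IV), F# major (V), G# minor (vi), A# diminished (vii°).
Matching root and quality in both lists: G# minor, A# diminished, B major, C# minor, D# minor, E major, F# major.
That gives 7 common triads.

7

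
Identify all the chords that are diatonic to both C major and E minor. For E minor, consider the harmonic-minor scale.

Triads in C major: C (I), Dm (ii), Em (iii), F (IV), G (V), Am (vi), Bdim (vii°).
Triads in E minor (harmonic minor): Em (i), F#dim (ii°), Gaug (III+), Am (iv), B (V), C (VI), D#dim (vii°).
Shared triads with their functions: C (I in C major, VI in E minor); Em (iii in C major, i in E minor); Am (vi in C major, iv in E minor).

C, Em, Am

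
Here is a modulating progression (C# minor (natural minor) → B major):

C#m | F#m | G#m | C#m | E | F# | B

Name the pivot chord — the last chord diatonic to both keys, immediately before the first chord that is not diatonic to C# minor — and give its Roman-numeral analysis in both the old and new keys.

E — III in C# minor, IV in B major

Chords diatonic to C# minor: C#m, D#dim, E, F#m, G#m, A, B.
Reading the progression, the first chord not in that set is F#, so the modulation leaves C# minor there.
The chord immediately before F# is E, which is diatonic to both keys: III in C# minor and IV in B major.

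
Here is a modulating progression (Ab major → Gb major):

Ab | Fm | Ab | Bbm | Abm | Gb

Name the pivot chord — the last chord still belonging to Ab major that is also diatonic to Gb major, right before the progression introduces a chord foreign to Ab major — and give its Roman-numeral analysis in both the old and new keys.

Chords diatonic to Ab major: Ab, Bbm, Cm, Db, Eb, Fm, Gdim.
Reading the progression, the first chord not in that set is Abm, so the modulation leaves Ab major there.
The chord immediately before Abm is Bbm, which is diatonic to both keys: ii in Ab major and iii in Gb major.

Bbm — ii in Ab major, iii in Gb major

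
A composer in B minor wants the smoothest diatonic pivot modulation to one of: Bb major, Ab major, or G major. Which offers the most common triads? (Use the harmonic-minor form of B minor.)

G major

Triads of B minor (harmonic minor): Bm (i), C#dim (ii°), Daug (III+), Em (iv), F# (V), G (VI), A#dim (vii°).
Bb major shares 0: none.
Ab major shares 0: none.
G major shares 3: Bm, Em, G.
The most common triads (3) are shared with G major.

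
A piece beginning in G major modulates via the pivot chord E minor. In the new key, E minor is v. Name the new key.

The numeral v denotes a minor triad on scale degree 5. With E on degree 5, the tonic of the new key is A.
Degree 5 carries a minor triad in natural-minor keys, so the destination is A minor.
Check: the diatonic triads of A minor (natural minor) are Am (i), Bdim (ii°), C (III), Dm (iv), Em (v), F (VI), G (VII) — E minor is indeed v.

A minor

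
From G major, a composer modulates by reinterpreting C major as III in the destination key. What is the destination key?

A minor

The numeral III denotes a major triad on scale degree 3. With C on degree 3, the tonic of the new key is A.
Degree 3 carries a major triad in natural-minor keys, so the destination is A minor.
Check: the diatonic triads of A minor (natural minor) are Am (i), Bdim (ii°), C (III), Dm (iv), Em (v), F (VI), G (VII) — C major is indeed III.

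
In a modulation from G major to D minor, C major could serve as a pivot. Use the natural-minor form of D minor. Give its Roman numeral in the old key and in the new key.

IV in G major; VII in D minor

The scale of G major is G A B C D E F#; C is degree 4, and the triad built there (C-E-G) is major, so it is IV.
The scale of D minor (natural minor) is D E F G A Bb C; C is degree 7, and the triad built there (C-E-G) is major, so it is VII.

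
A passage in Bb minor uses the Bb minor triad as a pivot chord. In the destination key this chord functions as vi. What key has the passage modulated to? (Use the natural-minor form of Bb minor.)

The numeral vi denotes a minor triad on scale degree 6. With Bb on degree 6, the tonic of the new key is Db.
Degree 6 carries a minor triad in major keys, so the destination is Db major.
Check: the diatonic triads of Db major are Db (I), Ebm (ii), Fm (iii), Gb (IV), Ab (V), Bbm (vi), Cdim (vii°) — Bb minor is indeed vi.

Db major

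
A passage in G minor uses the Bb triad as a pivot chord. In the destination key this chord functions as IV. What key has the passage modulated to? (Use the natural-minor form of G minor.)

F major

The numeral IV denotes a major triad on scale degree 4. With Bb on degree 4, the tonic of the new key is F.
Degree 4 carries a major triad in major keys, so the destination is F major.
Check: the diatonic triads of F major are F (I), Gm (ii), Am (iii), Bb (IV), C (V), Dm (vi), Edim (vii°) — Bb is indeed IV.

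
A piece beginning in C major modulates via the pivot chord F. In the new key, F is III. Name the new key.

D minor

The numeral III denotes a major triad on scale degree 3. With F on degree 3, the tonic of the new key is D.
Degree 3 carries a major triad in natural-minor keys, so the destination is D minor.
Check: the diatonic triads of D minor (natural minor) are Dm (i), Edim (ii°), F (III), Gm (iv), Am (v), Bb (VI), C (VII) — F is indeed III.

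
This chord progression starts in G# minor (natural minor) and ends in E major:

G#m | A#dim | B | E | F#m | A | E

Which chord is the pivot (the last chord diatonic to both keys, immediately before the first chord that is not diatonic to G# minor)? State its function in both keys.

E — VI in G# minor, I in E major

Chords diatonic to G# minor: G#m, A#dim, B, C#m, D#m, E, F#.
Reading the progression, the first chord not in that set is F#m, so the modulation leaves G# minor there.
The chord immediately before F#m is E, which is diatonic to both keys: VI in G# minor and I in E major.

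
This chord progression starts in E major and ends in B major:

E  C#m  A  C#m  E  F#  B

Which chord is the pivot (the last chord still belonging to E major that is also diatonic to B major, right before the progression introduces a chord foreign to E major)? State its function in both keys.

E — I in E major, IV in B major

Chords diatonic to E major: E, F#m, G#m, A, B, C#m, D#dim.
Reading the progression, the first chord not in that set is F#, so the modulation leaves E major there.
The chord immediately before F# is E, which is diatonic to both keys: I in E major and IV in B major.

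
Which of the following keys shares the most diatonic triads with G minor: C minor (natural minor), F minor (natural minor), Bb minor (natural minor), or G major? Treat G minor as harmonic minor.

Triads of G minor (harmonic minor): Gm (i), Adim (ii°), Bbaug (III+), Cm (iv), D (V), Eb (VI), F#dim (vii°).
C minor (natural minor) shares 3: Gm, Cm, Eb.
F minor (natural minor) shares 2: Cm, Eb.
Bb minor (natural minor) shares 0: none.
G major shares 2: D, F#dim.
The most common triads (3) are shared with C minor.

C minor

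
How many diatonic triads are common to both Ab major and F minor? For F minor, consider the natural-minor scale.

Diatonic triads of Ab major: Ab major (I), Bb minor (ii), C minor (iii), Db major (IV), Eb major (V), F minor (vi), G diminished (vii°).
Diatonic triads of F minor (natural minor): F minor (i), G diminished (ii°), Ab major (III), Bb minor (iv), C minor (v), Db major (VI), Eb major (VII).
Matching root and quality in both lists: Ab major, Bb minor, C minor, Db major, Eb major, F minor, G diminished.
That gives 7 common triads.

7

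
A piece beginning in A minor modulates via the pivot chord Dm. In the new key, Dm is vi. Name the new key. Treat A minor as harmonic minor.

F major

The numeral vi denotes a minor triad on scale degree 6. With D on degree 6, the tonic of the new key is F.
Degree 6 carries a minor triad in major keys, so the destination is F major.
Check: the diatonic triads of F major are F (I), Gm (ii), Am (iii), B♭ (IV), C (V), Dm (vi), Edim (vii°) — Dm is indeed vi.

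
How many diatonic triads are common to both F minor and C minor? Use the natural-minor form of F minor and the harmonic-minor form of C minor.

Diatonic triads of F minor (natural minor): Fm (i), Gdim (ii°), Ab (III), Bbm (iv), Cm (v), Db (VI), Eb (VII).
Diatonic triads of C minor (harmonic minor): Cm (i), Ddim (ii°), Ebaug (III+), Fm (iv), G (V), Ab (VI), Bdim (vii°).
Matching root and quality in both lists: Fm, Ab, Cm.
That gives 3 common triads.

3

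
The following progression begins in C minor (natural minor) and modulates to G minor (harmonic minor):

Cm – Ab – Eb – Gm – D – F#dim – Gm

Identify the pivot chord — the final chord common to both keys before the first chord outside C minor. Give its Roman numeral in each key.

Gm — v in C minor, i in G minor

Chords diatonic to C minor: Cm, Ddim, Eb, Fm, Gm, Ab, Bb.
Reading the progression, the first chord not in that set is D, so the modulation leaves C minor there.
The chord immediately before D is Gm, which is diatonic to both keys: v in C minor and i in G minor.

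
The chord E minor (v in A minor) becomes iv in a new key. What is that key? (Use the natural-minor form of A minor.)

B minor

The numeral iv denotes a minor triad on scale degree 4. With E on degree 4, the tonic of the new key is B.
Degree 4 carries a minor triad in minor keys, so the destination is B minor.
Check: the diatonic triads of B minor (natural minor) are Bm (i), C#dim (ii°), D (III), Em (iv), F#m (v), G (VI), A (VII) — E minor is indeed iv.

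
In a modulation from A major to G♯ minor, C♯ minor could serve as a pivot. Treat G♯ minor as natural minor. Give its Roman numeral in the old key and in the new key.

The scale of A major is A B C♯ D E F♯ G♯; C♯ is degree 3, and the triad built there (C♯-E-G♯) is minor, so it is iii.
The scale of G♯ minor (natural minor) is G♯ A♯ B C♯ D♯ E F♯; C♯ is degree 4, and the triad built there (C♯-E-G♯) is minor, so it is iv.

iii in A major; iv in G♯ minor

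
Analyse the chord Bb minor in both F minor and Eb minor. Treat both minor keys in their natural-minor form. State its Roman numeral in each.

iv in F minor; v in Eb minor

The scale of F minor (natural minor) is F G Ab Bb C Db Eb; Bb is degree 4, and the triad built there (Bb-Db-F) is minor, so it is iv.
The scale of Eb minor (natural minor) is Eb F Gb Ab Bb Cb Db; Bb is degree 5, and the triad built there (Bb-Db-F) is minor, so it is v.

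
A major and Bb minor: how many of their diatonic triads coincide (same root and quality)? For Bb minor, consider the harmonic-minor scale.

Diatonic triads of A major: A (I), Bm (ii), C#m (iii), D (IV), E (V), F#m (vi), G#dim (vii°).
Diatonic triads of Bb minor (harmonic minor): Bbm (i), Cdim (ii°), Dbaug (III+), Ebm (iv), F (V), Gb (VI), Adim (vii°).
No triad has the same root and quality in both keys.

0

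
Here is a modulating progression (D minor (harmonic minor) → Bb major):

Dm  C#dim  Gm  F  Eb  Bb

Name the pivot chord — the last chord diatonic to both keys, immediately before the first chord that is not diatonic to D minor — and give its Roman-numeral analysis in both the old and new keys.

Gm — iv in D minor, vi in Bb major

Chords diatonic to D minor: Dm, Edim, Faug, Gm, A, Bb, C#dim.
Reading the progression, the first chord not in that set is F, so the modulation leaves D minor there.
The chord immediately before F is Gm, which is diatonic to both keys: iv in D minor and vi in Bb major.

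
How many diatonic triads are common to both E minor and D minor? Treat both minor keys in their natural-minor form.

Diatonic triads of E minor (natural minor): Em (i), F#dim (ii°), G (III), Am (iv), Bm (v), C (VI), D (VII).
Diatonic triads of D minor (natural minor): Dm (i), Edim (ii°), F (III), Gm (iv), Am (v), Bb (VI), C (VII).
Matching root and quality in both lists: Am, C.
That gives 2 common triads.

2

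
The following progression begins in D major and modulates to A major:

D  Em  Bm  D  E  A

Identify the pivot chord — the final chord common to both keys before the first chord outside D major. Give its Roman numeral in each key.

Chords diatonic to D major: D, Em, F#m, G, A, Bm, C#dim.
Reading the progression, the first chord not in that set is E, so the modulation leaves D major there.
The chord immediately before E is D, which is diatonic to both keys: I in D major and IV in A major.

D — I in D major, IV in A major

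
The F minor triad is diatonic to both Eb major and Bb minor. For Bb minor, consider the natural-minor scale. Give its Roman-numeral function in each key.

The scale of Eb major is Eb F G Ab Bb C D; F is degree 2, and the triad built there (F-Ab-C) is minor, so it is ii.
The scale of Bb minor (natural minor) is Bb C Db Eb F Gb Ab; F is degree 5, and the triad built there (F-Ab-C) is minor, so it is v.

ii in Eb major; v in Bb minor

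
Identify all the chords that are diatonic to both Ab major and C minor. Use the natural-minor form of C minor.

Triads in Ab major: Ab major (I), Bb minor (ii), C minor (iii), Db major (IV), Eb major (V), F minor (vi), G diminished (vii°).
Triads in C minor (natural minor): C minor (i), D diminished (ii°), Eb major (III), F minor (iv), G minor (v), Ab major (VI), Bb major (VII).
Shared triads with their functions: Ab major (I in Ab major, VI in C minor); C minor (iii in Ab major, i in C minor); Eb major (V in Ab major, III in C minor); F minor (vi in Ab major, iv in C minor).

Ab, Cm, Eb, Fm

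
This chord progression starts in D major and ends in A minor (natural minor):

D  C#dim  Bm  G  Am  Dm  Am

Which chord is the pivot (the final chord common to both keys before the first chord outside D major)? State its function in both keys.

Chords diatonic to D major: D, Em, F#m, G, A, Bm, C#dim.
Reading the progression, the first chord not in that set is Am, so the modulation leaves D major there.
The chord immediately before Am is G, which is diatonic to both keys: IV in D major and VII in A minor.

G — IV in D major, VII in A minor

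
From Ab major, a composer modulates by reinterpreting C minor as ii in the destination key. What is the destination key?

The numeral ii denotes a minor triad on scale degree 2. With C on degree 2, the tonic of the new key is Bb.
Degree 2 carries a minor triad in major keys, so the destination is Bb major.
Check: the diatonic triads of Bb major are Bb (I), Cm (ii), Dm (iii), Eb (IV), F (V), Gm (vi), Adim (vii°) — C minor is indeed ii.

Bb major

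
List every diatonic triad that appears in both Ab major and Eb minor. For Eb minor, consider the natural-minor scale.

Bbm, Db

Triads in Ab major: Ab (I), Bbm (ii), Cm (iii), Db (IV), Eb (V), Fm (vi), Gdim (vii°).
Triads in Eb minor (natural minor): Ebm (i), Fdim (ii°), Gb (III), Abm (iv), Bbm (v), Cb (VI), Db (VII).
Shared triads with their functions: Bbm (ii in Ab major, v in Eb minor); Db (IV in Ab major, VII in Eb minor).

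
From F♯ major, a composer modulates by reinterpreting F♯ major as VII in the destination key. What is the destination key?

The numeral VII denotes a major triad on scale degree 7. With F♯ on degree 7, the tonic of the new key is G♯.
Degree 7 carries a major triad in natural-minor keys, so the destination is G♯ minor.
Check: the diatonic triads of G♯ minor (natural minor) are G♯m (i), A♯dim (ii°), B (III), C♯m (iv), D♯m (v), E (VI), F♯ (VII) — F♯ major is indeed VII.

G♯ minor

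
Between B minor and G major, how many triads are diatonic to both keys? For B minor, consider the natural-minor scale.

4

Diatonic triads of B minor (natural minor): Bm (i), C#dim (ii°), D (III), Em (iv), F#m (v), G (VI), A (VII).
Diatonic triads of G major: G (I), Am (ii), Bm (iii), C (IV), D (V), Em (vi), F#dim (vii°).
Matching root and quality in both lists: Bm, D, Em, G.
That gives 4 common triads.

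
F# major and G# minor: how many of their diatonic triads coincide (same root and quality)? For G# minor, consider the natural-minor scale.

Diatonic triads of F# major: F# (I), G#m (ii), A#m (iii), B (IV), C# (V), D#m (vi), E#dim (vii°).
Diatonic triads of G# minor (natural minor): G#m (i), A#dim (ii°), B (III), C#m (iv), D#m (v), E (VI), F# (VII).
Matching root and quality in both lists: F#, G#m, B, D#m.
That gives 4 common triads.

4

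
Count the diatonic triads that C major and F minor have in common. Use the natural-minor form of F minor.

Diatonic triads of C major: C (I), Dm (ii), Em (iii), F (IV), G (V), Am (vi), Bdim (vii°).
Diatonic triads of F minor (natural minor): Fm (i), Gdim (ii°), Ab (III), Bbm (iv), Cm (v), Db (VI), Eb (VII).
No triad has the same root and quality in both keys.

0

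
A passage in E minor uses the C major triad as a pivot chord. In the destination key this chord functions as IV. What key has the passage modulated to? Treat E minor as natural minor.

G major

The numeral IV denotes a major triad on scale degree 4. With C on degree 4, the tonic of the new key is G.
Degree 4 carries a major triad in major keys, so the destination is G major.
Check: the diatonic triads of G major are G (I), Am (ii), Bm (iii), C (IV), D (V), Em (vi), F#dim (vii°) — C major is indeed IV.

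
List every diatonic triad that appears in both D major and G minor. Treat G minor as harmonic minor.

D

Triads in D major: D (I), Em (ii), F#m (iii), G (IV), A (V), Bm (vi), C#dim (vii°).
Triads in G minor (harmonic minor): Gm (i), Adim (ii°), Bbaug (III+), Cm (iv), D (V), Eb (VI), F#dim (vii°).
Shared triads with their functions: D (I in D major, V in G minor).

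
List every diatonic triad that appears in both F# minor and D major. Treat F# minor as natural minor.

Triads in F# minor (natural minor): F#m (i), G#dim (ii°), A (III), Bm (iv), C#m (v), D (VI), E (VII).
Triads in D major: D (I), Em (ii), F#m (iii), G (IV), A (V), Bm (vi), C#dim (vii°).
Shared triads with their functions: F#m (i in F# minor, iii in D major); A (III in F# minor, V in D major); Bm (iv in F# minor, vi in D major); D (VI in F# minor, I in D major).

F#m, A, Bm, D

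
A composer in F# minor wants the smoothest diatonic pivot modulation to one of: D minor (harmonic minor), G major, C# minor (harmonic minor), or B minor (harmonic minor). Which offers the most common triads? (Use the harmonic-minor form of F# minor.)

G major

Triads of F# minor (harmonic minor): F#m (i), G#dim (ii°), Aaug (III+), Bm (iv), C# (V), D (VI), E#dim (vii°).
D minor (harmonic minor) shares 0: none.
G major shares 2: Bm, D.
C# minor (harmonic minor) shares 1: F#m.
B minor (harmonic minor) shares 1: Bm.
The most common triads (2) are shared with G major.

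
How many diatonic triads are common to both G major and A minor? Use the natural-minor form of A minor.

4

Diatonic triads of G major: G major (I), A minor (ii), B minor (iii), C major (IV), D major (V), E minor (vi), F# diminished (vii°).
Diatonic triads of A minor (natural minor): A minor (i), B diminished (ii°), C major (III), D minor (iv), E minor (v), F major (VI), G major (VII).
Matching root and quality in both lists: G major, A minor, C major, E minor.
That gives 4 common triads.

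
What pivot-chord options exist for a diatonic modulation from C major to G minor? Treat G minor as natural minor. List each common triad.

Dm, F

Triads in C major: C (I), Dm (ii), Em (iii), F (IV), G (V), Am (vi), Bdim (vii°).
Triads in G minor (natural minor): Gm (i), Adim (ii°), Bb (III), Cm (iv), Dm (v), Eb (VI), F (VII).
Shared triads with their functions: Dm (ii in C major, v in G minor); F (IV in C major, VII in G minor).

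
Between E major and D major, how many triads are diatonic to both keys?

2

Diatonic triads of E major: E (I), F#m (ii), G#m (iii), A (IV), B (V), C#m (vi), D#dim (vii°).
Diatonic triads of D major: D (I), Em (ii), F#m (iii), G (IV), A (V), Bm (vi), C#dim (vii°).
Matching root and quality in both lists: F#m, A.
That gives 2 common triads.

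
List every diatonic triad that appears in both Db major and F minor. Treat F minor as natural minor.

Triads in Db major: Db major (I), Eb minor (ii), F minor (iii), Gb major (IV), Ab major (V), Bb minor (vi), C diminished (vii°).
Triads in F minor (natural minor): F minor (i), G diminished (ii°), Ab major (III), Bb minor (iv), C minor (v), Db major (VI), Eb major (VII).
Shared triads with their functions: Db major (I in Db major, VI in F minor); F minor (iii in Db major, i in F minor); Ab major (V in Db major, III in F minor); Bb minor (vi in Db major, iv in F minor).

Db, Fm, Ab, Bbm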